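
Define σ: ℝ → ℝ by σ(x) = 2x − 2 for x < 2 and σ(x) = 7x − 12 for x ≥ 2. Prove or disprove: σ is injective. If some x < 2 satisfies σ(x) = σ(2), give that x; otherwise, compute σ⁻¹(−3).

Both pieces are strictly increasing (slopes 2 and 7), so each is injective on its own interval.
The left piece maps (−∞, 2) onto (−∞, 2); the right piece maps [2, ∞) onto [2, ∞).
These images are disjoint, so no value is attained by both pieces. Thus σ is injective.
Because the two images are disjoint, no x < 2 has σ(x) = σ(2), so we compute σ⁻¹(−3): −3 lies in (−∞, 2), so solve 2x − 2 = −3: x = (−3 + 2)/2 = −1/2.

-1/2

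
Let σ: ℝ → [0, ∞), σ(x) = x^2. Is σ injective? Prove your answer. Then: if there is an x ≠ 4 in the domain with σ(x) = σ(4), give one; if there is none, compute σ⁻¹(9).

-4

σ(4) = 16 = (−4)^2 = σ(−4) (since 2 is even), with 4 ≠ −4. So σ is not injective.
For the follow-up, such an x exists: taking x = −4 ∈ ℝ gives σ(−4) = 16 = σ(4) with −4 ≠ 4.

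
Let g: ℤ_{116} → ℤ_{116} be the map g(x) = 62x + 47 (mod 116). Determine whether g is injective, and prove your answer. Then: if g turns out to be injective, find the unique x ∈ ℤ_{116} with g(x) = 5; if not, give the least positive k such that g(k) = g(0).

By definition, g is injective if g(a) = g(b) implies a = b.
We have gcd(62, 116) = 2 > 1. Taking a = 0 and b = 58: g(0) = 47 and g(58) = 62·58 + 47 = 3643 ≡ 47 (mod 116).
So g(0) = g(58) while 0 ≠ 58, thus g is not injective.
Since g is not injective, we find the least positive k with g(k) = g(0): this means 62k ≡ 0 (mod 116), i.e. 116 ∣ 62k. Since gcd(62, 116) = 2, dividing through by 2 this holds exactly when 58 ∣ 31k, and as gcd(31, 58) = 1, exactly when 58 ∣ k.
The smallest positive such k is 58.

58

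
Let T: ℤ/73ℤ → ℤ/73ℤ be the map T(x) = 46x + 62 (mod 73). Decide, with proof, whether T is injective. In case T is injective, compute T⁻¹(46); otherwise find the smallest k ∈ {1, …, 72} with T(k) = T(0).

Recall: injectivity means: for all a, b in the domain, T(a) = T(b) implies a = b.
If T(a) = T(b), then 46a ≡ 46b (mod 73). Because gcd(46, 73) = 1, we may cancel 46 to get a ≡ b (mod 73).
So T is injective.
We now compute 46⁻¹ mod 73 explicitly. Euclid's algorithm: 73 = 1·46 + 27, 46 = 1·27 + 19, 27 = 1·19 + 8, 19 = 2·8 + 3, 8 = 2·3 + 2, 3 = 1·2 + 1; back-substituting gives 1 = 27·46 − 17·73, so 46⁻¹ ≡ 27 (mod 73).
Since T is injective, we compute T⁻¹(46): solve 46x + 62 ≡ 46 (mod 73), i.e. 46x ≡ 57 (mod 73).
Multiplying by 46⁻¹ = 27 gives x ≡ 27·57 = 1539 = 21·73 + 6 ≡ 6 (mod 73).
Check: T(6) = 46·6 + 62 = 338 = 4·73 + 46 ≡ 46 (mod 73).

6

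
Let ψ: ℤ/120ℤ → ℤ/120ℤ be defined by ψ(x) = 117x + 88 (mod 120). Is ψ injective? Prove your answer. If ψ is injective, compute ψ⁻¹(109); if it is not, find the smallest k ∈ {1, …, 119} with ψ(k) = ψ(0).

We have gcd(117, 120) = 3 > 1. Taking x_1 = 0 and x_2 = 40: ψ(0) = 88 and ψ(40) = 117·40 + 88 = 4768 ≡ 88 (mod 120).
So ψ(0) = ψ(40) while 0 ≠ 40, thus ψ is not injective.
Since ψ is not injective, we find the least positive k with ψ(k) = ψ(0): this means 117k ≡ 0 (mod 120), i.e. 120 ∣ 117k. Since gcd(117, 120) = 3, dividing through by 3 this holds exactly when 40 ∣ 39k, and as gcd(39, 40) = 1, exactly when 40 ∣ k.
The smallest positive such k is 40.

40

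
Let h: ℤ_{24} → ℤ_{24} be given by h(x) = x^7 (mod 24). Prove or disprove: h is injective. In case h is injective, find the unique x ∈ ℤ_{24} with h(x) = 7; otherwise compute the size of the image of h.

15

h(0) = 0^7 = 0.
h(6): Repeated squaring mod 24: 6^1 ≡ 6, 6^2 ≡ 6² = 36 ≡ 12, 6^4 ≡ 12² = 144 ≡ 0. Since 7 = 4 + 2 + 1, 6^7 ≡ 0·12·6: 0·12 = 0, then 0·6 = 0. So 6^7 ≡ 0 (mod 24).
So h(0) = h(6) = 0 while 0 ≠ 6, so h is not injective.
Since h is not injective, we determine |image(h)|. Computing x^7 mod 24 for each x (by repeated squaring, reducing mod 24 at every step), the values h(0), h(1), …, h(23) are: 0, 1, 8, 3, 16, 5, 0, 7, 8, 9, 16, 11, 0, 13, 8, 15, 16, 17, 0, 19, 8, 21, 16, 23.
The distinct values are {0, 1, 3, 5, 7, 8, 9, 11, 13, 15, 16, 17, 19, 21, 23}; there are 15 of them.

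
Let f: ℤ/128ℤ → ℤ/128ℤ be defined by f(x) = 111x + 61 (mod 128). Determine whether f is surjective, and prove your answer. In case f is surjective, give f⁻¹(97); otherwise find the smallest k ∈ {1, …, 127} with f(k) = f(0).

Recall: surjectivity means every element of the codomain has a preimage under f.
Since gcd(111, 128) = 1, 111 is invertible modulo 128. Euclid's algorithm: 128 = 1·111 + 17, 111 = 6·17 + 9, 17 = 1·9 + 8, 9 = 1·8 + 1; back-substituting gives 1 = 15·111 − 13·128, so 111⁻¹ ≡ 15 (mod 128).
Then y ↦ 15(y − 61) is a two-sided inverse to f, so every y ∈ ℤ/128ℤ has a preimage.
Hence f is surjective.
Since f is surjective, we compute f⁻¹(97): solve 111x + 61 ≡ 97 (mod 128), i.e. 111x ≡ 36 (mod 128).
Multiplying by 111⁻¹ = 15 gives x ≡ 15·36 = 540 = 4·128 + 28 ≡ 28 (mod 128).
Check: f(28) = 111·28 + 61 = 3169 = 24·128 + 97 ≡ 97 (mod 128).

28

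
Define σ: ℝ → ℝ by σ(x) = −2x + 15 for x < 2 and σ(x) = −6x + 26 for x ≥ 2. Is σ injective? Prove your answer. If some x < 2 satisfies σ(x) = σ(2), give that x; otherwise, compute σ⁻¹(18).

1/2

Both pieces are strictly decreasing (slopes −2 and −6), so each is injective on its own interval.
The left piece maps (−∞, 2) onto (11, ∞); the right piece maps [2, ∞) onto (−∞, 14].
These images overlap. In particular σ(2) = 14 (right piece), and solving −2x + 15 = 14 on the left piece gives x = 1/2 < 2.
So σ(1/2) = σ(2) with 1/2 ≠ 2, and σ is not injective. This x = 1/2 is the requested value below 2.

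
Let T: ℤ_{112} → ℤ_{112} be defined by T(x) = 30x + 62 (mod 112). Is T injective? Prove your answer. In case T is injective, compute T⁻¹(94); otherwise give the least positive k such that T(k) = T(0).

Recall: T is injective if T(a) = T(b) implies a = b.
We have gcd(30, 112) = 2 > 1. Taking a = 0 and b = 56: T(0) = 62 and T(56) = 30·56 + 62 = 1742 ≡ 62 (mod 112).
So T(0) = T(56) while 0 ≠ 56, therefore T is not injective.
Since T is not injective, we find the least positive k with T(k) = T(0): this means 30k ≡ 0 (mod 112), i.e. 112 ∣ 30k. Since gcd(30, 112) = 2, dividing through by 2 this holds exactly when 56 ∣ 15k, and as gcd(15, 56) = 1, exactly when 56 ∣ k.
The smallest positive such k is 56.

56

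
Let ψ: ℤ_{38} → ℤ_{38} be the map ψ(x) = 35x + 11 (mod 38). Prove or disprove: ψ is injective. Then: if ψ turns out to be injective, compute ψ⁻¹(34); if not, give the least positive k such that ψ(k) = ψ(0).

5

If ψ(a) = ψ(b), then 35a ≡ 35b (mod 38). Because gcd(35, 38) = 1, we may cancel 35 to get a ≡ b (mod 38).
Thus ψ is injective.
We now compute 35⁻¹ mod 38 explicitly. Euclid's algorithm: 38 = 1·35 + 3, 35 = 11·3 + 2, 3 = 1·2 + 1; back-substituting gives 1 = 25·35 − 23·38, so 35⁻¹ ≡ 25 (mod 38).
Since ψ is injective, we find ψ⁻¹(34): we need 35x ≡ 34 − 11 ≡ 23 (mod 38). Using 35⁻¹ = 25: x ≡ 25·23 = 575 = 15·38 + 5, so x = 5.
Check: ψ(5) = 35·5 + 11 = 186 = 4·38 + 34 ≡ 34 (mod 38).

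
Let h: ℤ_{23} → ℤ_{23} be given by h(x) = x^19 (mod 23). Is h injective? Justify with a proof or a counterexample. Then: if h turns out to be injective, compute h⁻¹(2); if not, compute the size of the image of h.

Since 23 is prime, the nonzero elements of ℤ_{23} form a cyclic group of order 22.
As gcd(19, 22) = 1, raising to the 19th power is a bijection on this group: if x_1^19 ≡ x_2^19 then (x_1x_2^{−1})^19 = 1, and the only element of order dividing gcd(19, 22) = 1 is 1, so x_1 = x_2.
With h(0) = 0 this makes h injective on all of ℤ_{23}, hence bijective (finite equal-size domain and codomain). In particular h is injective.
Since h is injective, we find the preimage of 2. The inverse of x ↦ x^19 on (ℤ_{23})^× is x ↦ x^7, because 19·7 = 133 = 6·22 + 1 ≡ 1 (mod 22) and x^{22} = 1 for x ≠ 0 (Fermat). So h⁻¹(2) = 2^7 mod 23.
Repeated squaring mod 23: 2^1 ≡ 2, 2^2 ≡ 2² = 4, 2^4 ≡ 4² = 16. Since 7 = 4 + 2 + 1, 2^7 ≡ 16·4·2: 16·4 = 64 ≡ 18, then 18·2 = 36 ≡ 13. So 2^7 ≡ 13 (mod 23).
Hence h⁻¹(2) = 13.

13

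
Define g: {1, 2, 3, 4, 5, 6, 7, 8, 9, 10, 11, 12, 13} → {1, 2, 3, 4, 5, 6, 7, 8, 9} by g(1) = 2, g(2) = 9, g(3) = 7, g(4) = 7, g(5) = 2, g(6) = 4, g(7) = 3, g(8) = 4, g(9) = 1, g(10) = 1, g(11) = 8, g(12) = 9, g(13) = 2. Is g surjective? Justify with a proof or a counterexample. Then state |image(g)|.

7

No element maps to 5, so g is not surjective.
The image of g is {1, 2, 3, 4, 7, 8, 9}, which has 7 elements.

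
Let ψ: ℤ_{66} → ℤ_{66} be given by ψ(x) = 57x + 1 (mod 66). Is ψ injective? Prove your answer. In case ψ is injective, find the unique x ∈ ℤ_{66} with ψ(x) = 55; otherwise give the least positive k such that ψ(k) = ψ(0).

22

We have gcd(57, 66) = 3 > 1. Taking s = 0 and t = 22: ψ(0) = 1 and ψ(22) = 57·22 + 1 = 1255 ≡ 1 (mod 66).
So ψ(0) = ψ(22) while 0 ≠ 22, hence ψ is not injective.
Since ψ is not injective, we find the least positive k with ψ(k) = ψ(0): this means 57k ≡ 0 (mod 66), i.e. 66 ∣ 57k. Since gcd(57, 66) = 3, dividing through by 3 this holds exactly when 22 ∣ 19k, and as gcd(19, 22) = 1, exactly when 22 ∣ k.
The smallest positive such k is 22.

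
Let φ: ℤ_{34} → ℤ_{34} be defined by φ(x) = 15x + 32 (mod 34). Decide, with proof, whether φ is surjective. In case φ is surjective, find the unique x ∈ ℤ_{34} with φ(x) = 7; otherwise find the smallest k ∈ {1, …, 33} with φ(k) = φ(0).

21

Recall that surjectivity means every element of the codomain has a preimage under φ.
Since gcd(15, 34) = 1, 15 is invertible modulo 34. Euclid's algorithm: 34 = 2·15 + 4, 15 = 3·4 + 3, 4 = 1·3 + 1; back-substituting gives 1 = 25·15 − 11·34, so 15⁻¹ ≡ 25 (mod 34).
For any y ∈ ℤ_{34}, x = 25(y − 32) mod 34 satisfies φ(x) = 15·25(y − 32) + 32 ≡ y (since 15·25 ≡ 1 mod 34). So every y has a preimage.
So φ is surjective.
Since φ is surjective, we compute φ⁻¹(7): solve 15x + 32 ≡ 7 (mod 34), i.e. 15x ≡ 9 (mod 34).
Multiplying by 15⁻¹ = 25 gives x ≡ 25·9 = 225 = 6·34 + 21 ≡ 21 (mod 34).
Check: φ(21) = 15·21 + 32 = 347 = 10·34 + 7 ≡ 7 (mod 34).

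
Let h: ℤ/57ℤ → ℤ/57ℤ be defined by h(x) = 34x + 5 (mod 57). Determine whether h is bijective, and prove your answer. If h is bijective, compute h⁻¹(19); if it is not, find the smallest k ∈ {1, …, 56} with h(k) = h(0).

By definition, injectivity means: for all u, v in the domain, h(u) = h(v) implies u = v.
Suppose h(u) = h(v) in ℤ/57ℤ. Then 34u + 5 ≡ 34v + 5 (mod 57), therefore 34(u − v) ≡ 0 (mod 57).
Since gcd(34, 57) = 1, 34 is invertible modulo 57, hence u − v ≡ 0 (mod 57), i.e. u = v.
We now compute 34⁻¹ mod 57 explicitly. Euclid's algorithm: 57 = 1·34 + 23, 34 = 1·23 + 11, 23 = 2·11 + 1; back-substituting gives 1 = 52·34 − 31·57, so 34⁻¹ ≡ 52 (mod 57).
Then y ↦ 52(y − 5) is a two-sided inverse to h, so every y ∈ ℤ/57ℤ has a preimage.
Hence h is bijective.
Since h is bijective, we compute h⁻¹(19): solve 34x + 5 ≡ 19 (mod 57), i.e. 34x ≡ 14 (mod 57).
Multiplying by 34⁻¹ = 52 gives x ≡ 52·14 = 728 = 12·57 + 44 ≡ 44 (mod 57).
Check: h(44) = 34·44 + 5 = 1501 = 26·57 + 19 ≡ 19 (mod 57).

44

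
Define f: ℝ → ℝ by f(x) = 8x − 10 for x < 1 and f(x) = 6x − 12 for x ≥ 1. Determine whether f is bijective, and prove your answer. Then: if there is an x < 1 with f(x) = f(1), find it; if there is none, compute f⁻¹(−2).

Both pieces are strictly increasing (slopes 8 and 6), so each is injective on its own interval.
The left piece maps (−∞, 1) onto (−∞, −2); the right piece maps [1, ∞) onto [−6, ∞).
These images overlap. In particular f(1) = −6 (right piece), and solving 8x − 10 = −6 on the left piece gives x = 1/2 < 1.
So f(1/2) = f(1) with 1/2 ≠ 1, and f is not injective, hence not bijective. This x = 1/2 is the requested value below 1.

1/2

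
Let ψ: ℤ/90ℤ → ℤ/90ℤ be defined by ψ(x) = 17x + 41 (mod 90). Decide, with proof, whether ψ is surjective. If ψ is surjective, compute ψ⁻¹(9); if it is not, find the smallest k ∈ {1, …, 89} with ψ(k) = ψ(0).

14

By definition, ψ is surjective if every y in the codomain equals ψ(x) for some x in the domain.
Since gcd(17, 90) = 1, 17 is invertible modulo 90. Euclid's algorithm: 90 = 5·17 + 5, 17 = 3·5 + 2, 5 = 2·2 + 1; back-substituting gives 1 = 53·17 − 10·90, so 17⁻¹ ≡ 53 (mod 90).
For any y ∈ ℤ/90ℤ, x = 53(y − 41) mod 90 satisfies ψ(x) = 17·53(y − 41) + 41 ≡ y (since 17·53 ≡ 1 mod 90). So every y has a preimage.
Hence ψ is surjective.
Since ψ is surjective, we compute ψ⁻¹(9): solve 17x + 41 ≡ 9 (mod 90), i.e. 17x ≡ 58 (mod 90).
Multiplying by 17⁻¹ = 53 gives x ≡ 53·58 = 3074 = 34·90 + 14 ≡ 14 (mod 90).
Check: ψ(14) = 17·14 + 41 = 279 = 3·90 + 9 ≡ 9 (mod 90).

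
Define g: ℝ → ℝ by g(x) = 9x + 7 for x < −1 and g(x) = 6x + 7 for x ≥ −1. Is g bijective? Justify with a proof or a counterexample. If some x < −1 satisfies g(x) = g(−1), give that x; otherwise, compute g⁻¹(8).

Both pieces are strictly increasing (slopes 9 and 6), so each is injective on its own interval.
The left piece maps (−∞, −1) onto (−∞, −2); the right piece maps [−1, ∞) onto [1, ∞).
The images leave a gap (−2 has no preimage), so g is not surjective, hence not bijective.
Because the two images are disjoint, no x < −1 has g(x) = g(−1), so we compute g⁻¹(8): 8 lies in [1, ∞), so solve 6x + 7 = 8: x = (8 − 7)/6 = 1/6.

1/6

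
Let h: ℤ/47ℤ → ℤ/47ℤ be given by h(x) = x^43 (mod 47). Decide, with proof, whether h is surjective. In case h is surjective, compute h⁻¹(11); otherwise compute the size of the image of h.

43

Since 47 is prime, the nonzero elements of ℤ/47ℤ form a cyclic group of order 46.
As gcd(43, 46) = 1, raising to the 43rd power is a bijection on this group: if s^43 ≡ t^43 then (st^{−1})^43 = 1, and the only element of order dividing gcd(43, 46) = 1 is 1, so s = t.
With h(0) = 0 this makes h injective on all of ℤ/47ℤ, hence bijective (finite equal-size domain and codomain). In particular h is surjective.
Since h is surjective, we find the preimage of 11. The inverse of x ↦ x^43 on (ℤ/47ℤ)^× is x ↦ x^15, because 43·15 = 645 = 14·46 + 1 ≡ 1 (mod 46) and x^{46} = 1 for x ≠ 0 (Fermat). So h⁻¹(11) = 11^15 mod 47.
Repeated squaring mod 47: 11^1 ≡ 11, 11^2 ≡ 11² = 121 ≡ 27, 11^4 ≡ 27² = 729 ≡ 24, 11^8 ≡ 24² = 576 ≡ 12. Since 15 = 8 + 4 + 2 + 1, 11^15 ≡ 12·24·27·11: 12·24 = 288 ≡ 6, then 6·27 = 162 ≡ 21, then 21·11 = 231 ≡ 43. So 11^15 ≡ 43 (mod 47).
Hence h⁻¹(11) = 43.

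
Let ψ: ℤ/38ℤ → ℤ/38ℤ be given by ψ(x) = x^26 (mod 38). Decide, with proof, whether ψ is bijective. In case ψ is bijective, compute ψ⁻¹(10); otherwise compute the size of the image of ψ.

ψ(18): Repeated squaring mod 38: 18^1 ≡ 18, 18^2 ≡ 18² = 324 ≡ 20, 18^4 ≡ 20² = 400 ≡ 20, 18^8 ≡ 20² = 400 ≡ 20, 18^16 ≡ 20² = 400 ≡ 20. Since 26 = 16 + 8 + 2, 18^26 ≡ 20·20·20: 20·20 = 400 ≡ 20, then 20·20 = 400 ≡ 20. So 18^26 ≡ 20 (mod 38).
ψ(20): Repeated squaring mod 38: 20^1 ≡ 20, 20^2 ≡ 20² = 400 ≡ 20, 20^4 ≡ 20² = 400 ≡ 20, 20^8 ≡ 20² = 400 ≡ 20, 20^16 ≡ 20² = 400 ≡ 20. Since 26 = 16 + 8 + 2, 20^26 ≡ 20·20·20: 20·20 = 400 ≡ 20, then 20·20 = 400 ≡ 20. So 20^26 ≡ 20 (mod 38).
So ψ(18) = ψ(20) = 20 while 18 ≠ 20, hence ψ is not injective, hence not bijective.
Since ψ is not bijective, we determine |image(ψ)|. Computing x^26 mod 38 for each x (by repeated squaring, reducing mod 38 at every step), the values ψ(0), ψ(1), …, ψ(37) are: 0, 1, 28, 25, 24, 23, 16, 11, 26, 17, 36, 7, 30, 35, 4, 5, 6, 9, 20, 19, 20, 9, 6, 5, 4, 35, 30, 7, 36, 17, 26, 11, 16, 23, 24, 25, 28, 1.
The distinct values are {0, 1, 4, 5, 6, 7, 9, 11, 16, 17, 19, 20, 23, 24, 25, 26, 28, 30, 35, 36}; there are 20 of them.

20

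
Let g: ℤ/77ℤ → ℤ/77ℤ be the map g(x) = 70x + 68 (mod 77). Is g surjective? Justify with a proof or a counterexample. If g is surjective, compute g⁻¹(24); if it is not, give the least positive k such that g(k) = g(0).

11

Since gcd(70, 77) = 7, we have 70x ≡ 0 (mod 7) for all x, so g(x) ≡ 5 (mod 7).
But 0 ≢ 5 (mod 7), so 0 ∈ ℤ/77ℤ has no preimage. Thus g is not surjective.
Since g is not surjective, we find the least positive k with g(k) = g(0): this means 70k ≡ 0 (mod 77), i.e. 77 ∣ 70k. Since gcd(70, 77) = 7, dividing through by 7 this holds exactly when 11 ∣ 10k, and as gcd(10, 11) = 1, exactly when 11 ∣ k.
The smallest positive such k is 11.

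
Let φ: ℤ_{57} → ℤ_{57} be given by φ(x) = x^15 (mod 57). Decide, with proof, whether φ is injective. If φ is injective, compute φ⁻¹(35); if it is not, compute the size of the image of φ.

φ(1) = 1^15 = 1.
φ(7): Repeated squaring mod 57: 7^1 ≡ 7, 7^2 ≡ 7² = 49, 7^4 ≡ 49² = 2401 ≡ 7, 7^8 ≡ 7² = 49. Since 15 = 8 + 4 + 2 + 1, 7^15 ≡ 49·7·49·7: 49·7 = 343 ≡ 1, then 1·49 = 49, then 49·7 = 343 ≡ 1. So 7^15 ≡ 1 (mod 57).
So φ(1) = φ(7) = 1 while 1 ≠ 7, hence φ is not injective.
Since φ is not injective, we determine |image(φ)|. Computing x^15 mod 57 for each x (by repeated squaring, reducing mod 57 at every step), the values φ(0), φ(1), …, φ(56) are: 0, 1, 50, 12, 49, 26, 30, 1, 56, 30, 46, 20, 18, 46, 50, 27, 7, 26, 18, 19, 20, 12, 31, 11, 45, 49, 20, 18, 49, 8, 39, 37, 8, 12, 46, 26, 45, 37, 38, 39, 31, 50, 30, 7, 11, 39, 37, 11, 27, 1, 56, 27, 31, 8, 45, 7, 56.
The distinct values are {0, 1, 7, 8, 11, 12, 18, 19, 20, 26, 27, 30, 31, 37, 38, 39, 45, 46, 49, 50, 56}; there are 21 of them.

21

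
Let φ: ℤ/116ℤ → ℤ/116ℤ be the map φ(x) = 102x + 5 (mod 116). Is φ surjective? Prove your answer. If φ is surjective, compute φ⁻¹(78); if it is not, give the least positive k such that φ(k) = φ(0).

58

Recall: φ is surjective if every y in the codomain equals φ(x) for some x in the domain.
Since gcd(102, 116) = 2, we have 102x ≡ 0 (mod 2) for all x, so φ(x) ≡ 1 (mod 2).
But 0 ≢ 1 (mod 2), so 0 ∈ ℤ/116ℤ has no preimage. Hence φ is not surjective.
Since φ is not surjective, we find the least positive k with φ(k) = φ(0): this means 102k ≡ 0 (mod 116), i.e. 116 ∣ 102k. Since gcd(102, 116) = 2, dividing through by 2 this holds exactly when 58 ∣ 51k, and as gcd(51, 58) = 1, exactly when 58 ∣ k.
The smallest positive such k is 58.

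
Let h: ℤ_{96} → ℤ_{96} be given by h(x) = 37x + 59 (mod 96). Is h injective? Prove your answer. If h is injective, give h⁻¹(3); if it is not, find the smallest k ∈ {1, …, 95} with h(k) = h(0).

Suppose h(a) = h(b) in ℤ_{96}. Then 37a + 59 ≡ 37b + 59 (mod 96), hence 37(a − b) ≡ 0 (mod 96).
Since gcd(37, 96) = 1, 37 is invertible modulo 96, so a − b ≡ 0 (mod 96), i.e. a = b.
Therefore h is injective.
We now compute 37⁻¹ mod 96 explicitly. Euclid's algorithm: 96 = 2·37 + 22, 37 = 1·22 + 15, 22 = 1·15 + 7, 15 = 2·7 + 1; back-substituting gives 1 = 13·37 − 5·96, so 37⁻¹ ≡ 13 (mod 96).
Since h is injective, we find h⁻¹(3): we need 37x ≡ 3 − 59 ≡ 40 (mod 96). Using 37⁻¹ = 13: x ≡ 13·40 = 520 = 5·96 + 40, so x = 40.
Check: h(40) = 37·40 + 59 = 1539 = 16·96 + 3 ≡ 3 (mod 96).

40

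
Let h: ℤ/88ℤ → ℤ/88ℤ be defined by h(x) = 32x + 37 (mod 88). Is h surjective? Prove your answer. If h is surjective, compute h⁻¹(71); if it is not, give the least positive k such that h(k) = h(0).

Since gcd(32, 88) = 8, we have 32x ≡ 0 (mod 8) for all x, so h(x) ≡ 5 (mod 8).
But 0 ≢ 5 (mod 8), so 0 ∈ ℤ/88ℤ has no preimage. Thus h is not surjective.
Since h is not surjective, we find the least positive k with h(k) = h(0): this means 32k ≡ 0 (mod 88), i.e. 88 ∣ 32k. Since gcd(32, 88) = 8, dividing through by 8 this holds exactly when 11 ∣ 4k, and as gcd(4, 11) = 1, exactly when 11 ∣ k.
The smallest positive such k is 11.

11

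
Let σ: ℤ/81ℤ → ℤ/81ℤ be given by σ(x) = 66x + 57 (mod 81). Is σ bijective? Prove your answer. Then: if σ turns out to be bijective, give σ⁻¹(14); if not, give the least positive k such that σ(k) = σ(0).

We have gcd(66, 81) = 3 > 1. Taking u = 0 and v = 27: σ(0) = 57 and σ(27) = 66·27 + 57 = 1839 ≡ 57 (mod 81).
So σ(0) = σ(27) while 0 ≠ 27, thus σ is not injective, hence not bijective.
Since σ is not bijective, we find the least positive k with σ(k) = σ(0): this means 66k ≡ 0 (mod 81), i.e. 81 ∣ 66k. Since gcd(66, 81) = 3, dividing through by 3 this holds exactly when 27 ∣ 22k, and as gcd(22, 27) = 1, exactly when 27 ∣ k.
The smallest positive such k is 27.

27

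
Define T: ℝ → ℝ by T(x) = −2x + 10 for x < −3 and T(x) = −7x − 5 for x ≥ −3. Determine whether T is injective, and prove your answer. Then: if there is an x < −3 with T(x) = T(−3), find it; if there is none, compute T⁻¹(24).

-7

Both pieces are strictly decreasing (slopes −2 and −7), so each is injective on its own interval.
The left piece maps (−∞, −3) onto (16, ∞); the right piece maps [−3, ∞) onto (−∞, 16].
These images are disjoint, so no value is attained by both pieces. Hence T is injective.
Because the two images are disjoint, no x < −3 has T(x) = T(−3), so we compute T⁻¹(24): 24 lies in (16, ∞), so solve −2x + 10 = 24: x = (24 − 10)/(−2) = −7.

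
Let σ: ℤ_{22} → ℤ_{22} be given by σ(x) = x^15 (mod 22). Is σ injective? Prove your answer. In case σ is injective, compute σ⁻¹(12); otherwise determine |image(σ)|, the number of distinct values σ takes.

6

σ(1) = 1^15 = 1.
σ(3): Repeated squaring mod 22: 3^1 ≡ 3, 3^2 ≡ 3² = 9, 3^4 ≡ 9² = 81 ≡ 15, 3^8 ≡ 15² = 225 ≡ 5. Since 15 = 8 + 4 + 2 + 1, 3^15 ≡ 5·15·9·3: 5·15 = 75 ≡ 9, then 9·9 = 81 ≡ 15, then 15·3 = 45 ≡ 1. So 3^15 ≡ 1 (mod 22).
So σ(1) = σ(3) = 1 while 1 ≠ 3, thus σ is not injective.
Since σ is not injective, we determine |image(σ)|. Computing x^15 mod 22 for each x (by repeated squaring, reducing mod 22 at every step), the values σ(0), σ(1), …, σ(21) are: 0, 1, 10, 1, 12, 1, 10, 21, 10, 1, 10, 11, 12, 21, 12, 1, 12, 21, 10, 21, 12, 21.
The distinct values are {0, 1, 10, 11, 12, 21}; there are 6 of them.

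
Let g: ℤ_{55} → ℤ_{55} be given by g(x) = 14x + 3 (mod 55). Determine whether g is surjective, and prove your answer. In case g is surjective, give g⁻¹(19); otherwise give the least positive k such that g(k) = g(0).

9

Since gcd(14, 55) = 1, 14 is invertible modulo 55. Euclid's algorithm: 55 = 3·14 + 13, 14 = 1·13 + 1; back-substituting gives 1 = 4·14 − 1·55, so 14⁻¹ ≡ 4 (mod 55).
Then y ↦ 4(y − 3) is a two-sided inverse to g, so every y ∈ ℤ_{55} has a preimage.
Thus g is surjective.
Since g is surjective, we compute g⁻¹(19): solve 14x + 3 ≡ 19 (mod 55), i.e. 14x ≡ 16 (mod 55).
Multiplying by 14⁻¹ = 4 gives x ≡ 4·16 = 64 = 1·55 + 9 ≡ 9 (mod 55).
Check: g(9) = 14·9 + 3 = 129 = 2·55 + 19 ≡ 19 (mod 55).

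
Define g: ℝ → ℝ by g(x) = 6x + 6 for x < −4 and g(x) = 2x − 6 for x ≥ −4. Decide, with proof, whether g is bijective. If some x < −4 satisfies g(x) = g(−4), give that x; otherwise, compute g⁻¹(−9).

-3/2

Both pieces are strictly increasing (slopes 6 and 2), so each is injective on its own interval.
The left piece maps (−∞, −4) onto (−∞, −18); the right piece maps [−4, ∞) onto [−14, ∞).
The images leave a gap (−18 has no preimage), so g is not surjective, hence not bijective.
Because the two images are disjoint, no x < −4 has g(x) = g(−4), so we compute g⁻¹(−9): −9 lies in [−14, ∞), so solve 2x − 6 = −9: x = (−9 + 6)/2 = −3/2.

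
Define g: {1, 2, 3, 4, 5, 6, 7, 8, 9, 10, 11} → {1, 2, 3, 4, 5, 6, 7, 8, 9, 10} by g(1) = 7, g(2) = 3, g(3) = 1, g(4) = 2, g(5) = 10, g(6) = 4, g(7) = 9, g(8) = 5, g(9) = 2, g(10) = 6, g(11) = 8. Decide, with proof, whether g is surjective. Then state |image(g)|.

10

Every element of the codomain has a preimage: 1 = g(3), 2 = g(4), 3 = g(2), 4 = g(6), 5 = g(8), 6 = g(10), 7 = g(1), 8 = g(11), 9 = g(7), 10 = g(5).
Hence g is surjective.
The image of g is {1, 2, 3, 4, 5, 6, 7, 8, 9, 10}, which has 10 elements.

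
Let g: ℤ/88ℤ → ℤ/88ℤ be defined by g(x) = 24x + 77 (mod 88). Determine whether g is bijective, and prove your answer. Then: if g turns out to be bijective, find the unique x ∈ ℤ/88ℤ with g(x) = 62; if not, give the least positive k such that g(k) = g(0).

We have gcd(24, 88) = 8 > 1. Taking x_1 = 0 and x_2 = 11: g(0) = 77 and g(11) = 24·11 + 77 = 341 ≡ 77 (mod 88).
So g(0) = g(11) while 0 ≠ 11, thus g is not injective, hence not bijective.
Since g is not bijective, we find the least positive k with g(k) = g(0): this means 24k ≡ 0 (mod 88), i.e. 88 ∣ 24k. Since gcd(24, 88) = 8, dividing through by 8 this holds exactly when 11 ∣ 3k, and as gcd(3, 11) = 1, exactly when 11 ∣ k.
The smallest positive such k is 11.

11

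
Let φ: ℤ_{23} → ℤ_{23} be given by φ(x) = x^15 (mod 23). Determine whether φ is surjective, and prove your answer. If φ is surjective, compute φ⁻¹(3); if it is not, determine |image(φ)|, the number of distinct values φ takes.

Since 23 is prime, the nonzero elements of ℤ_{23} form a cyclic group of order 22.
As gcd(15, 22) = 1, raising to the 15th power is a bijection on this group: if a^15 ≡ b^15 then (ab^{−1})^15 = 1, and the only element of order dividing gcd(15, 22) = 1 is 1, so a = b.
With φ(0) = 0 this makes φ injective on all of ℤ_{23}, hence bijective (finite equal-size domain and codomain). In particular φ is surjective.
Since φ is surjective, we find the preimage of 3. The inverse of x ↦ x^15 on (ℤ_{23})^× is x ↦ x^3, because 15·3 = 45 = 2·22 + 1 ≡ 1 (mod 22) and x^{22} = 1 for x ≠ 0 (Fermat). So φ⁻¹(3) = 3^3 mod 23.
Repeated squaring mod 23: 3^1 ≡ 3, 3^2 ≡ 3² = 9. Since 3 = 2 + 1, 3^3 ≡ 9·3: 9·3 = 27 ≡ 4. So 3^3 ≡ 4 (mod 23).
Hence φ⁻¹(3) = 4.

4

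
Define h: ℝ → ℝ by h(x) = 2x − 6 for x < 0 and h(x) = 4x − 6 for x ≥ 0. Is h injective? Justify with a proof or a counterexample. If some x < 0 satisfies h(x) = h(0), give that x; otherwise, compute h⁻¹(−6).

0

Both pieces are strictly increasing (slopes 2 and 4), so each is injective on its own interval.
The left piece maps (−∞, 0) onto (−∞, −6); the right piece maps [0, ∞) onto [−6, ∞).
These images are disjoint, so no value is attained by both pieces. Thus h is injective.
Because the two images are disjoint, no x < 0 has h(x) = h(0), so we compute h⁻¹(−6): −6 lies in [−6, ∞), so solve 4x − 6 = −6: x = (−6 + 6)/4 = 0.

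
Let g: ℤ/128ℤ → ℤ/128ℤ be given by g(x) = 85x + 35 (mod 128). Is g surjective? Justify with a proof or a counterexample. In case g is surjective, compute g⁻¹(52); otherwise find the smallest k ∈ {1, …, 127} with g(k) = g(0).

77

Since gcd(85, 128) = 1, 85 is invertible modulo 128. Euclid's algorithm: 128 = 1·85 + 43, 85 = 1·43 + 42, 43 = 1·42 + 1; back-substituting gives 1 = 125·85 − 83·128, so 85⁻¹ ≡ 125 (mod 128).
Then y ↦ 125(y − 35) is a two-sided inverse to g, so every y ∈ ℤ/128ℤ has a preimage.
Hence g is surjective.
Since g is surjective, we compute g⁻¹(52): solve 85x + 35 ≡ 52 (mod 128), i.e. 85x ≡ 17 (mod 128).
Multiplying by 85⁻¹ = 125 gives x ≡ 125·17 = 2125 = 16·128 + 77 ≡ 77 (mod 128).
Check: g(77) = 85·77 + 35 = 6580 = 51·128 + 52 ≡ 52 (mod 128).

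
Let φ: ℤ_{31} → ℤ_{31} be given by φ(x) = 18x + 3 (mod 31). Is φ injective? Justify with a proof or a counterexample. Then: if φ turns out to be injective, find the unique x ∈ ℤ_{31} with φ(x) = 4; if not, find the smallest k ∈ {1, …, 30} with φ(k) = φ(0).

19

By definition, φ is injective when φ(a) = φ(b) forces a = b.
If φ(a) = φ(b), then 18a ≡ 18b (mod 31). Because gcd(18, 31) = 1, we may cancel 18 to get a ≡ b (mod 31).
Thus φ is injective.
We now compute 18⁻¹ mod 31 explicitly. Euclid's algorithm: 31 = 1·18 + 13, 18 = 1·13 + 5, 13 = 2·5 + 3, 5 = 1·3 + 2, 3 = 1·2 + 1; back-substituting gives 1 = 19·18 − 11·31, so 18⁻¹ ≡ 19 (mod 31).
Since φ is injective, we compute φ⁻¹(4): solve 18x + 3 ≡ 4 (mod 31), i.e. 18x ≡ 1 (mod 31).
Multiplying by 18⁻¹ = 19 gives x ≡ 19·1 = 19 ≡ 19 (mod 31).
Check: φ(19) = 18·19 + 3 = 345 = 11·31 + 4 ≡ 4 (mod 31).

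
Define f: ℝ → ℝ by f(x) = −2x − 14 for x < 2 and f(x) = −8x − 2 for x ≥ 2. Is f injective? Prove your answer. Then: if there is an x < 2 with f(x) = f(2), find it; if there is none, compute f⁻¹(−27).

Both pieces are strictly decreasing (slopes −2 and −8), so each is injective on its own interval.
The left piece maps (−∞, 2) onto (−18, ∞); the right piece maps [2, ∞) onto (−∞, −18].
These images are disjoint, so no value is attained by both pieces. Therefore f is injective.
Because the two images are disjoint, no x < 2 has f(x) = f(2), so we compute f⁻¹(−27): −27 lies in (−∞, −18], so solve −8x − 2 = −27: x = (−27 + 2)/(−8) = 25/8.

25/8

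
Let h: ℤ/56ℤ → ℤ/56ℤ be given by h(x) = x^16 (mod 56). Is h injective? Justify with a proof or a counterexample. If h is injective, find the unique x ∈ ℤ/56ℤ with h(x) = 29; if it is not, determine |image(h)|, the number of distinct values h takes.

8

h(6): Repeated squaring mod 56: 6^1 ≡ 6, 6^2 ≡ 6² = 36, 6^4 ≡ 36² = 1296 ≡ 8, 6^8 ≡ 8² = 64 ≡ 8, 6^16 ≡ 8² = 64 ≡ 8. So 6^16 ≡ 8 (mod 56).
h(8): Repeated squaring mod 56: 8^1 ≡ 8, 8^2 ≡ 8² = 64 ≡ 8, 8^4 ≡ 8² = 64 ≡ 8, 8^8 ≡ 8² = 64 ≡ 8, 8^16 ≡ 8² = 64 ≡ 8. So 8^16 ≡ 8 (mod 56).
So h(6) = h(8) = 8 while 6 ≠ 8, thus h is not injective.
Since h is not injective, we determine |image(h)|. Computing x^16 mod 56 for each x (by repeated squaring, reducing mod 56 at every step), the values h(0), h(1), …, h(55) are: 0, 1, 16, 25, 32, 9, 8, 49, 8, 9, 32, 25, 16, 1, 0, 1, 16, 25, 32, 9, 8, 49, 8, 9, 32, 25, 16, 1, 0, 1, 16, 25, 32, 9, 8, 49, 8, 9, 32, 25, 16, 1, 0, 1, 16, 25, 32, 9, 8, 49, 8, 9, 32, 25, 16, 1.
The distinct values are {0, 1, 8, 9, 16, 25, 32, 49}; there are 8 of them.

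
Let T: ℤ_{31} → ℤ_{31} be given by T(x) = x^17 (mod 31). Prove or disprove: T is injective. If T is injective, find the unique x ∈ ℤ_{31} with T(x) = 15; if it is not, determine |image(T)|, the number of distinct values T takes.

27

Since 31 is prime, the nonzero elements of ℤ_{31} form a cyclic group of order 30.
As gcd(17, 30) = 1, raising to the 17th power is a bijection on this group: if s^17 ≡ t^17 then (st^{−1})^17 = 1, and the only element of order dividing gcd(17, 30) = 1 is 1, so s = t.
With T(0) = 0 this makes T injective on all of ℤ_{31}, hence bijective (finite equal-size domain and codomain). In particular T is injective.
Since T is injective, we find the preimage of 15. The inverse of x ↦ x^17 on (ℤ_{31})^× is x ↦ x^23, because 17·23 = 391 = 13·30 + 1 ≡ 1 (mod 30) and x^{30} = 1 for x ≠ 0 (Fermat). So T⁻¹(15) = 15^23 mod 31.
Repeated squaring mod 31: 15^1 ≡ 15, 15^2 ≡ 15² = 225 ≡ 8, 15^4 ≡ 8² = 64 ≡ 2, 15^8 ≡ 2² = 4, 15^16 ≡ 4² = 16. Since 23 = 16 + 4 + 2 + 1, 15^23 ≡ 16·2·8·15: 16·2 = 32 ≡ 1, then 1·8 = 8, then 8·15 = 120 ≡ 27. So 15^23 ≡ 27 (mod 31).
Hence T⁻¹(15) = 27.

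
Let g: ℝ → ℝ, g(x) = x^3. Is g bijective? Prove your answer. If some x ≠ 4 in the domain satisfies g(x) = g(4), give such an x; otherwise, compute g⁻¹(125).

5

On ℝ, x ↦ x^3 is strictly increasing (injective) and for any y ∈ ℝ the 3rd root y^{1/3} lies in ℝ (surjective). So g is bijective.
Since x ↦ x^3 is strictly increasing on ℝ, it is injective there, so no x ≠ 4 in the domain has g(x) = g(4). We therefore compute g⁻¹(125) = 125^{1/3} = 5 (indeed 5^3 = 125).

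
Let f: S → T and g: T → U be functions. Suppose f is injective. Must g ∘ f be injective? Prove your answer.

No. Take S = T = U = {0, 1, 2}, f = identity (injective), and g(x) = 0 for every x.
Then (g ∘ f)(0) = 0 = (g ∘ f)(2) with 0 ≠ 2, so g ∘ f is not injective.

not injective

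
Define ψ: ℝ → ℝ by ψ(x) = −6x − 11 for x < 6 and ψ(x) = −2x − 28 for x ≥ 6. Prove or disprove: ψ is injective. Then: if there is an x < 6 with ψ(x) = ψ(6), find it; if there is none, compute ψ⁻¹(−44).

29/6

Both pieces are strictly decreasing (slopes −6 and −2), so each is injective on its own interval.
The left piece maps (−∞, 6) onto (−47, ∞); the right piece maps [6, ∞) onto (−∞, −40].
These images overlap. In particular ψ(6) = −40 (right piece), and solving −6x − 11 = −40 on the left piece gives x = 29/6 < 6.
So ψ(29/6) = ψ(6) with 29/6 ≠ 6, and ψ is not injective. This x = 29/6 is the requested value below 6.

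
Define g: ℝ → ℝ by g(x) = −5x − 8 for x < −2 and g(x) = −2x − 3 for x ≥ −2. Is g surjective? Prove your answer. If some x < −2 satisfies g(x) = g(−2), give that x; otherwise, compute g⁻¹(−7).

2

Both pieces are strictly decreasing (slopes −5 and −2), so each is injective on its own interval.
The left piece maps (−∞, −2) onto (2, ∞); the right piece maps [−2, ∞) onto (−∞, 1].
The union (2, ∞) ∪ (−∞, 1] omits the interval between 2 and 1; in particular 2 has no preimage. So g is not surjective.
Because the two images are disjoint, no x < −2 has g(x) = g(−2), so we compute g⁻¹(−7): −7 lies in (−∞, 1], so solve −2x − 3 = −7: x = (−7 + 3)/(−2) = 2.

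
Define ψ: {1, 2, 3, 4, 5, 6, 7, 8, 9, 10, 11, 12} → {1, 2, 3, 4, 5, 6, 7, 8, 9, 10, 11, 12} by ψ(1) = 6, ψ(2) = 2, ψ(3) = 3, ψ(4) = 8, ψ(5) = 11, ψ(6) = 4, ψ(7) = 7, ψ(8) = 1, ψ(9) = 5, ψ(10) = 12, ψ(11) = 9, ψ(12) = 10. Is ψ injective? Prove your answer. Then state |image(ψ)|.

The values ψ(1), …, ψ(12) are 6, 2, 3, 8, 11, 4, 7, 1, 5, 12, 9, 10 — all distinct.
So ψ(a) = ψ(b) only when a = b, and ψ is injective.
The image of ψ is {1, 2, 3, 4, 5, 6, 7, 8, 9, 10, 11, 12}, which has 12 elements.

12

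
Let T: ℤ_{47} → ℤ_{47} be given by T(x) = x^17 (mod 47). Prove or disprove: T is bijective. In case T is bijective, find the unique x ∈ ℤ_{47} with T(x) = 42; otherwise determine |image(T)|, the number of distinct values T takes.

37

Since 47 is prime, the nonzero elements of ℤ_{47} form a cyclic group of order 46.
As gcd(17, 46) = 1, raising to the 17th power is a bijection on this group: if s^17 ≡ t^17 then (st^{−1})^17 = 1, and the only element of order dividing gcd(17, 46) = 1 is 1, so s = t.
With T(0) = 0 this makes T injective on all of ℤ_{47}, hence bijective (finite equal-size domain and codomain). In particular T is bijective.
Since T is bijective, we find the preimage of 42. The inverse of x ↦ x^17 on (ℤ_{47})^× is x ↦ x^19, because 17·19 = 323 = 7·46 + 1 ≡ 1 (mod 46) and x^{46} = 1 for x ≠ 0 (Fermat). So T⁻¹(42) = 42^19 mod 47.
Repeated squaring mod 47: 42^1 ≡ 42, 42^2 ≡ 42² = 1764 ≡ 25, 42^4 ≡ 25² = 625 ≡ 14, 42^8 ≡ 14² = 196 ≡ 8, 42^16 ≡ 8² = 64 ≡ 17. Since 19 = 16 + 2 + 1, 42^19 ≡ 17·25·42: 17·25 = 425 ≡ 2, then 2·42 = 84 ≡ 37. So 42^19 ≡ 37 (mod 47).
Hence T⁻¹(42) = 37.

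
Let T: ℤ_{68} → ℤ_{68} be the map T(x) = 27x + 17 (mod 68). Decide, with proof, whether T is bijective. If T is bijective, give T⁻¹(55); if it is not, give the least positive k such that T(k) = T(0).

If T(u) = T(v), then 27u ≡ 27v (mod 68). Because gcd(27, 68) = 1, we may cancel 27 to get u ≡ v (mod 68).
We now compute 27⁻¹ mod 68 explicitly. Euclid's algorithm: 68 = 2·27 + 14, 27 = 1·14 + 13, 14 = 1·13 + 1; back-substituting gives 1 = 63·27 − 25·68, so 27⁻¹ ≡ 63 (mod 68).
For any y ∈ ℤ_{68}, x = 63(y − 17) mod 68 satisfies T(x) = 27·63(y − 17) + 17 ≡ y (since 27·63 ≡ 1 mod 68). So every y has a preimage.
Therefore T is bijective.
Since T is bijective, we compute T⁻¹(55): solve 27x + 17 ≡ 55 (mod 68), i.e. 27x ≡ 38 (mod 68).
Multiplying by 27⁻¹ = 63 gives x ≡ 63·38 = 2394 = 35·68 + 14 ≡ 14 (mod 68).
Check: T(14) = 27·14 + 17 = 395 = 5·68 + 55 ≡ 55 (mod 68).

14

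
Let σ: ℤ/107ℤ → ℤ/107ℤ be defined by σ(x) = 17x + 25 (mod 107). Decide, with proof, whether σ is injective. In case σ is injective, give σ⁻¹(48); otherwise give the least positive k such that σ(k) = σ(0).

58

If σ(s) = σ(t), then 17s ≡ 17t (mod 107). Because gcd(17, 107) = 1, we may cancel 17 to get s ≡ t (mod 107).
So σ is injective.
We now compute 17⁻¹ mod 107 explicitly. Euclid's algorithm: 107 = 6·17 + 5, 17 = 3·5 + 2, 5 = 2·2 + 1; back-substituting gives 1 = 63·17 − 10·107, so 17⁻¹ ≡ 63 (mod 107).
Since σ is injective, we find σ⁻¹(48): we need 17x ≡ 48 − 25 ≡ 23 (mod 107). Using 17⁻¹ = 63: x ≡ 63·23 = 1449 = 13·107 + 58, so x = 58.
Check: σ(58) = 17·58 + 25 = 1011 = 9·107 + 48 ≡ 48 (mod 107).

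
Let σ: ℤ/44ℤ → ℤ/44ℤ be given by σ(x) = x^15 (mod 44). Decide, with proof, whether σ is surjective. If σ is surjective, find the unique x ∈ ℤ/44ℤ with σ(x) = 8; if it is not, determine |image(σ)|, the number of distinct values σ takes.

9

σ(1) = 1^15 = 1.
σ(5): Repeated squaring mod 44: 5^1 ≡ 5, 5^2 ≡ 5² = 25, 5^4 ≡ 25² = 625 ≡ 9, 5^8 ≡ 9² = 81 ≡ 37. Since 15 = 8 + 4 + 2 + 1, 5^15 ≡ 37·9·25·5: 37·9 = 333 ≡ 25, then 25·25 = 625 ≡ 9, then 9·5 = 45 ≡ 1. So 5^15 ≡ 1 (mod 44).
So σ(1) = σ(5) = 1 while 1 ≠ 5, therefore σ is not injective.
A non-injective map from the 44-element set ℤ/44ℤ to itself takes at most 43 distinct values, so it cannot be surjective. Hence σ is not surjective.
Since σ is not surjective, we determine |image(σ)|. Computing x^15 mod 44 for each x (by repeated squaring, reducing mod 44 at every step), the values σ(0), σ(1), …, σ(43) are: 0, 1, 32, 23, 12, 1, 32, 43, 32, 1, 32, 11, 12, 21, 12, 23, 12, 21, 32, 43, 12, 21, 0, 23, 32, 1, 12, 23, 32, 21, 32, 23, 32, 33, 12, 43, 12, 1, 12, 43, 32, 21, 12, 43.
The distinct values are {0, 1, 11, 12, 21, 23, 32, 33, 43}; there are 9 of them.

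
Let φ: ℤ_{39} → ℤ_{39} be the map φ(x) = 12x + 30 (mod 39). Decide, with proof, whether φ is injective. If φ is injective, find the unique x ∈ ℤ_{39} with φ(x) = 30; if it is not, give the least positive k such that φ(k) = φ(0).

We have gcd(12, 39) = 3 > 1. Taking u = 0 and v = 13: φ(0) = 30 and φ(13) = 12·13 + 30 = 186 ≡ 30 (mod 39).
So φ(0) = φ(13) while 0 ≠ 13, hence φ is not injective.
Since φ is not injective, we find the least positive k with φ(k) = φ(0): this means 12k ≡ 0 (mod 39), i.e. 39 ∣ 12k. Since gcd(12, 39) = 3, dividing through by 3 this holds exactly when 13 ∣ 4k, and as gcd(4, 13) = 1, exactly when 13 ∣ k.
The smallest positive such k is 13.

13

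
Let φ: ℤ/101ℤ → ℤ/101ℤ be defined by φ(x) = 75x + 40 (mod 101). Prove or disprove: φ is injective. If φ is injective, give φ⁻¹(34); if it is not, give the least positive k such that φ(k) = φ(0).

Suppose φ(u) = φ(v) in ℤ/101ℤ. Then 75u + 40 ≡ 75v + 40 (mod 101), so 75(u − v) ≡ 0 (mod 101).
Since gcd(75, 101) = 1, 75 is invertible modulo 101, hence u − v ≡ 0 (mod 101), i.e. u = v.
Hence φ is injective.
We now compute 75⁻¹ mod 101 explicitly. Euclid's algorithm: 101 = 1·75 + 26, 75 = 2·26 + 23, 26 = 1·23 + 3, 23 = 7·3 + 2, 3 = 1·2 + 1; back-substituting gives 1 = 66·75 − 49·101, so 75⁻¹ ≡ 66 (mod 101).
Since φ is injective, we find φ⁻¹(34): we need 75x ≡ 34 − 40 ≡ 95 (mod 101). Using 75⁻¹ = 66: x ≡ 66·95 = 6270 = 62·101 + 8, so x = 8.
Check: φ(8) = 75·8 + 40 = 640 = 6·101 + 34 ≡ 34 (mod 101).

8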